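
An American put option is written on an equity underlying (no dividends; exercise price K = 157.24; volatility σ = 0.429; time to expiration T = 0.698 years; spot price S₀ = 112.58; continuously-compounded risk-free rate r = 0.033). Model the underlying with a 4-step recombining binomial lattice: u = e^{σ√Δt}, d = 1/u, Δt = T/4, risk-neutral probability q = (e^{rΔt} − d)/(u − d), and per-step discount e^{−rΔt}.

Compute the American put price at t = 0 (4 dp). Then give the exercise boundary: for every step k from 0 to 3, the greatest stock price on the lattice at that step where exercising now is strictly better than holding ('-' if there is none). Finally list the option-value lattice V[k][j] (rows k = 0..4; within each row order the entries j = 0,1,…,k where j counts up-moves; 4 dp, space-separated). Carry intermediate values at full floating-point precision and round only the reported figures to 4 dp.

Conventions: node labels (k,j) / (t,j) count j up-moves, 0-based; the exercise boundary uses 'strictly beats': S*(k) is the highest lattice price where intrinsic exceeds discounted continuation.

Δt=0.17450, u=1.19627, d=0.83593, q=0.47134, disc=e^(-rΔt)=0.99426
k=4 terminal: V=max(K-S,0) → 102.2673 78.5709 44.6600 0.0000 0.0000
k=3: j=0 S=65.7621 intr=91.4779 cont=90.5751 V=91.4779[EX]; j=1 S=94.1093 intr=63.1307 cont=62.2278 V=63.1307[EX]; j=2 S=134.6759 intr=22.5641 cont=23.4742 V=23.4742[hold]; j=3 S=192.7290 intr=0.0000 cont=0.0000 V=0.0000[hold]  S*(3)=94.1093
k=2: j=0 S=78.6691 intr=78.5709 cont=77.6681 V=78.5709[EX]; j=1 S=112.5800 intr=44.6600 cont=44.1836 V=44.6600[EX]; j=2 S=161.1085 intr=0.0000 cont=12.3385 V=12.3385[hold]  S*(2)=112.5800
k=1: j=0 S=94.1093 intr=63.1307 cont=62.2278 V=63.1307[EX]; j=1 S=134.6759 intr=22.5641 cont=29.2565 V=29.2565[hold]  S*(1)=94.1093
k=0: j=0 S=112.5800 intr=44.6600 cont=46.8934 V=46.8934[hold]  S*(0)=-

price = 46.8934
boundary = - 94.1093 112.5800 94.1093
tree:
46.8934
63.1307 29.2565
78.5709 44.6600 12.3385
91.4779 63.1307 23.4742 0.0000
102.2673 78.5709 44.6600 0.0000 0.0000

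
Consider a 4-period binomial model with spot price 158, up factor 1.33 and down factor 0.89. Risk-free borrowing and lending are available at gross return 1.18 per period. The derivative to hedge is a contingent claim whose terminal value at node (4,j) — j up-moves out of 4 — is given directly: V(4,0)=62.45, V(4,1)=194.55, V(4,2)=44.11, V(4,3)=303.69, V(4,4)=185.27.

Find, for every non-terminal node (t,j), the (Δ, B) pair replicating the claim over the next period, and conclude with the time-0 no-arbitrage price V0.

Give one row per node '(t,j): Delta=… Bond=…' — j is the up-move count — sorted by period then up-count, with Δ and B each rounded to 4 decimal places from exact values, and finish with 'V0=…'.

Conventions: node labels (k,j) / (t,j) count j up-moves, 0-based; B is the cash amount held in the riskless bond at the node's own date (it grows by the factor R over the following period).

(0,0): Delta=0.4560 Bond=24.9528
(1,0): Delta=0.7024 Bond=-5.2026
(1,1): Delta=0.3707 Bond=47.3651
(2,0): Delta=-0.8329 Bond=185.9990
(2,1): Delta=1.2337 Bond=-105.5209
(2,2): Delta=0.0720 Bond=139.3796
(3,0): Delta=2.6954 Bond=-173.5189
(3,1): Delta=-2.0541 Bond=422.7535
(3,2): Delta=2.3717 Bond=-407.5844
(3,3): Delta=-0.7240 Bond=460.3571
V0=96.9966

Arbitrage-free pricing uses the up-move probability p* = (R−d)/(u−d) = 0.6591, discounting each step at R = 1.18.
Payoffs at expiry: V(4,0)=62.4500, V(4,1)=194.5500, V(4,2)=44.1100, V(4,3)=303.6900, V(4,4)=185.2700
  t=3,j=0: stock 111.3851 → up 148.1422 (V=194.5500), down 99.1327 (V=62.4500). Price 126.7084; hedge Δ=2.6954, bond B=-173.5189.
  t=3,j=1: stock 166.4519 → up 221.3810 (V=44.1100), down 148.1422 (V=194.5500). Price 80.8444; hedge Δ=-2.0541, bond B=422.7535.
  t=3,j=2: stock 248.7427 → up 330.8278 (V=303.6900), down 221.3810 (V=44.1100). Price 182.3702; hedge Δ=2.3717, bond B=-407.5844.
  t=3,j=3: stock 371.7166 → up 494.3831 (V=185.2700), down 330.8278 (V=303.6900). Price 191.2207; hedge Δ=-0.7240, bond B=460.3571.
  t=2,j=0: stock 125.1518 → up 166.4519 (V=80.8444), down 111.3851 (V=126.7084). Price 81.7626; hedge Δ=-0.8329, bond B=185.9990.
  t=2,j=1: stock 187.0246 → up 248.7427 (V=182.3702), down 166.4519 (V=80.8444). Price 125.2196; hedge Δ=1.2337, bond B=-105.5209.
  t=2,j=2: stock 279.4862 → up 371.7166 (V=191.2207), down 248.7427 (V=182.3702). Price 159.4945; hedge Δ=0.0720, bond B=139.3796.
  t=1,j=0: stock 140.6200 → up 187.0246 (V=125.2196), down 125.1518 (V=81.7626). Price 93.5633; hedge Δ=0.7024, bond B=-5.2026.
  t=1,j=1: stock 210.1400 → up 279.4862 (V=159.4945), down 187.0246 (V=125.2196). Price 125.2626; hedge Δ=0.3707, bond B=47.3651.
  t=0,j=0: stock 158.0000 → up 210.1400 (V=125.2626), down 140.6200 (V=93.5633). Price 96.9966; hedge Δ=0.4560, bond B=24.9528.
Check: Δ(0,0)·S0 + B(0,0) = 96.9966 = V0.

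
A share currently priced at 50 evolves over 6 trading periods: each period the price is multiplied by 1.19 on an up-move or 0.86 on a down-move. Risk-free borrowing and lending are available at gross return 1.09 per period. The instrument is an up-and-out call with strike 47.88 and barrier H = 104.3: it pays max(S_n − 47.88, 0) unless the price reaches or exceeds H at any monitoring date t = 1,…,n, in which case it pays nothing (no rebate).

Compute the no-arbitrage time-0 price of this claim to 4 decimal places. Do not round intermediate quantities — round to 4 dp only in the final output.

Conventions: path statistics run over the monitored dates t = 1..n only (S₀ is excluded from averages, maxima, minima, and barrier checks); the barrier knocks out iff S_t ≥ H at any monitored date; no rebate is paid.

With p* = (R−d)/(u−d) = 0.6970, sum probability × payoff across the paths and divide by R^6.
Enumerate all 2^6 = 64 price paths (U = up ×1.19, D = down ×0.86); each path with k up-moves has probability p*^k·(1−p*)^(6−k).
DDDDDD: M=43.0000, payoff=0.0000, prob=0.000774
UDDDDD: M=59.5000, payoff=0.0000, prob=0.001781
DUDDDD: M=51.1700, payoff=0.0000, prob=0.001781
UUDDDD: M=70.8050, payoff=0.0000, prob=0.004096
DDUDDD: M=44.0062, payoff=0.0000, prob=0.001781
UDUDDD: M=60.8923, payoff=0.0000, prob=0.004096
DUUDDD: M=60.8923, payoff=0.0000, prob=0.004096
UUUDDD: M=84.2579, payoff=5.7128, prob=0.009421
DDDUDD: M=43.0000, payoff=0.0000, prob=0.001781
UDDUDD: M=59.5000, payoff=0.0000, prob=0.004096
DUDUDD: M=52.3674, payoff=0.0000, prob=0.004096
UUDUDD: M=72.4618, payoff=5.7128, prob=0.009421
DDUUDD: M=52.3674, payoff=0.0000, prob=0.004096
UDUUDD: M=72.4618, payoff=5.7128, prob=0.009421
DUUUDD: M=72.4618, payoff=5.7128, prob=0.009421
UUUUDD: M=100.2670, payoff=26.2774, prob=0.021668
DDDDUD: M=43.0000, payoff=0.0000, prob=0.001781
UDDDUD: M=59.5000, payoff=0.0000, prob=0.004096
DUDDUD: M=51.1700, payoff=0.0000, prob=0.004096
UUDDUD: M=70.8050, payoff=5.7128, prob=0.009421
DDUDUD: M=45.0359, payoff=0.0000, prob=0.004096
UDUDUD: M=62.3172, payoff=5.7128, prob=0.009421
DUUDUD: M=62.3172, payoff=5.7128, prob=0.009421
UUUDUD: M=86.2296, payoff=26.2774, prob=0.021668
DDDUUD: M=45.0359, payoff=0.0000, prob=0.004096
UDDUUD: M=62.3172, payoff=5.7128, prob=0.009421
DUDUUD: M=62.3172, payoff=5.7128, prob=0.009421
UUDUUD: M=86.2296, payoff=26.2774, prob=0.021668
DDUUUD: M=62.3172, payoff=5.7128, prob=0.009421
UDUUUD: M=86.2296, payoff=26.2774, prob=0.021668
DUUUUD: M=86.2296, payoff=26.2774, prob=0.021668
UUUUUD: M=119.3177, payoff=0.0000, prob=0.049837
DDDDDU: M=43.0000, payoff=0.0000, prob=0.001781
UDDDDU: M=59.5000, payoff=0.0000, prob=0.004096
DUDDDU: M=51.1700, payoff=0.0000, prob=0.004096
UUDDDU: M=70.8050, payoff=5.7128, prob=0.009421
DDUDDU: M=44.0062, payoff=0.0000, prob=0.004096
UDUDDU: M=60.8923, payoff=5.7128, prob=0.009421
DUUDDU: M=60.8923, payoff=5.7128, prob=0.009421
UUUDDU: M=84.2579, payoff=26.2774, prob=0.021668
DDDUDU: M=43.0000, payoff=0.0000, prob=0.004096
UDDUDU: M=59.5000, payoff=5.7128, prob=0.009421
DUDUDU: M=53.5928, payoff=5.7128, prob=0.009421
UUDUDU: M=74.1574, payoff=26.2774, prob=0.021668
DDUUDU: M=53.5928, payoff=5.7128, prob=0.009421
UDUUDU: M=74.1574, payoff=26.2774, prob=0.021668
DUUUDU: M=74.1574, payoff=26.2774, prob=0.021668
UUUUDU: M=102.6132, payoff=54.7332, prob=0.049837
DDDDUU: M=43.0000, payoff=0.0000, prob=0.004096
UDDDUU: M=59.5000, payoff=5.7128, prob=0.009421
DUDDUU: M=53.5928, payoff=5.7128, prob=0.009421
UUDDUU: M=74.1574, payoff=26.2774, prob=0.021668
DDUDUU: M=53.5928, payoff=5.7128, prob=0.009421
UDUDUU: M=74.1574, payoff=26.2774, prob=0.021668
DUUDUU: M=74.1574, payoff=26.2774, prob=0.021668
UUUDUU: M=102.6132, payoff=54.7332, prob=0.049837
DDDUUU: M=53.5928, payoff=5.7128, prob=0.009421
UDDUUU: M=74.1574, payoff=26.2774, prob=0.021668
DUDUUU: M=74.1574, payoff=26.2774, prob=0.021668
UUDUUU: M=102.6132, payoff=54.7332, prob=0.049837
DDUUUU: M=74.1574, payoff=26.2774, prob=0.021668
UDUUUU: M=102.6132, payoff=54.7332, prob=0.049837
DUUUUU: M=102.6132, payoff=54.7332, prob=0.049837
UUUUUU: M=141.9880, payoff=0.0000, prob=0.114626
Price = Σ prob·payoff / R^6 = 23.256086 / 1.677100 = 13.8668

price = 13.8668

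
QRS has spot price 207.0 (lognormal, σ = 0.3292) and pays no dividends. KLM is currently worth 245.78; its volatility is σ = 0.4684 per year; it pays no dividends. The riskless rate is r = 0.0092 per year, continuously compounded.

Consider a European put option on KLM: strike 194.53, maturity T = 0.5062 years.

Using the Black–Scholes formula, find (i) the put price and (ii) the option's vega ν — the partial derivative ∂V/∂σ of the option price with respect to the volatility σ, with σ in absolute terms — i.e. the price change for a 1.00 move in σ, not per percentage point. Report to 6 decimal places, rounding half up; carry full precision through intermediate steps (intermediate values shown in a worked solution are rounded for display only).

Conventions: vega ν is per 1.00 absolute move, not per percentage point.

price = 10.034575
ν = 47.268560

σ√T = 0.4684·√0.5062 = 0.333256
d₁ = (ln(S/K) + (r+σ²/2)T) / (σ√T) = (ln(245.78/194.53) + (0.0092+0.4684²/2)·0.5062) / 0.333256 = (0.233850 + 0.060187) / 0.333256 = 0.882316
d₂ = d₁ − σ√T = 0.882316 − 0.333256 = 0.549061
e^{−rT} = 0.995354
N(−d₁) = 0.188803,  N(−d₂) = 0.291482
Put price V = K·e^{−rT}·N(−d₂) − S·N(−d₁) = 56.438537 − 46.403962 = 10.034575
φ(d₁) = (1/√(2π))·e^{−d₁²/2} = 0.270312
ν = S·φ(d₁)·√T = 47.268560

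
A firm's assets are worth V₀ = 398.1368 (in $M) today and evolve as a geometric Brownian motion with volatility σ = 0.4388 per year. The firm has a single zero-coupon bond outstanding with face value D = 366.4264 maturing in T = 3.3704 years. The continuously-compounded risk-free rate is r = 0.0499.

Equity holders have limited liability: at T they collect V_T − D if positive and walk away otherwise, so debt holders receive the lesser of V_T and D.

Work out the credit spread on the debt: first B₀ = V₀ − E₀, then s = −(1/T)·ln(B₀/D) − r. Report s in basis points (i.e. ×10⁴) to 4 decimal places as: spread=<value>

spread=779.4070

Equity is a call on the firm's assets struck at D = 366.4264:
d₁ = [ln(V₀/D) + (r + σ²/2)T] / (σ√T)
   = [ln(398.1368/366.4264) + (0.0499 + 0.5·0.4388²)·3.3704] / (0.4388·√3.3704)
   = [0.082998 + 0.492661] / 0.805578 = 0.714591
d₂ = d₁ − σ√T = 0.714591 − 0.805578 = -0.090986
N(d₁) = 0.762569,  N(d₂) = 0.463752,  e^(−rT) = 0.845199
E₀ = V₀·N(d₁) − D·e^(−rT)·N(d₂)
   = 398.1368·0.762569 − 366.4264·0.845199·0.463752 = 159.981407
B₀ = V₀ − E₀ = 398.1368 − 159.981407 = 238.155393
spread = −(1/T)·ln(B₀/D) − r = −(1/3.3704)·ln(238.155393/366.4264) − 0.0499 = 0.07794070
in basis points: 0.07794070 × 10⁴ = 779.4070 bp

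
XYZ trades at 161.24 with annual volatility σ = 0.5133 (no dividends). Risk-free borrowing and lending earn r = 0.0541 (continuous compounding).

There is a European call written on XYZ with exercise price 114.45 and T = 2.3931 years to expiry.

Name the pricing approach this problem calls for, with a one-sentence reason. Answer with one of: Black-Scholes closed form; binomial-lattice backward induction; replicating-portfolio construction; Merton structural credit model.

Key observation: everything needed for the exact continuous-time valuation of the European call on XYZ (strike 114.45) is given, and no feature rules the closed form out.

framework: Black-Scholes closed form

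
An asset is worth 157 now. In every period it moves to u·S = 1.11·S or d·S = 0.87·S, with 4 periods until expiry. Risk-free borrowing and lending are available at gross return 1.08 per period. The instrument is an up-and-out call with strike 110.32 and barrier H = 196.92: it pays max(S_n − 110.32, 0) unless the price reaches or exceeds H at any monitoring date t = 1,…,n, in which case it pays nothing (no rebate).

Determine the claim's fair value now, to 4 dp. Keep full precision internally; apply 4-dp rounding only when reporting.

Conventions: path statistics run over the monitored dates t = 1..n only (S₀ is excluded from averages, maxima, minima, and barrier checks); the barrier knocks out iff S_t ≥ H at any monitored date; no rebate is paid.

Set p* = 0.8750 (from d < R < u); the path-dependent value is the discounted p*-expectation over all price paths.
Enumerate all 2^4 = 16 price paths (U = up ×1.11, D = down ×0.87); each path with k up-moves has probability p*^k·(1−p*)^(4−k).
DDDD: M=136.5900, payoff=0.0000, prob=0.000244
UDDD: M=174.2700, payoff=4.4373, prob=0.001709
DUDD: M=151.6149, payoff=4.4373, prob=0.001709
UUDD: M=193.4397, payoff=36.0945, prob=0.011963
DDUD: M=136.5900, payoff=4.4373, prob=0.001709
UDUD: M=174.2700, payoff=36.0945, prob=0.011963
DUUD: M=168.2925, payoff=36.0945, prob=0.011963
UUUD: M=214.7181, payoff=0.0000, prob=0.083740
DDDU: M=136.5900, payoff=4.4373, prob=0.001709
UDDU: M=174.2700, payoff=36.0945, prob=0.011963
DUDU: M=151.6149, payoff=36.0945, prob=0.011963
UUDU: M=193.4397, payoff=76.4847, prob=0.083740
DDUU: M=146.4145, payoff=36.0945, prob=0.011963
UDUU: M=186.8047, payoff=76.4847, prob=0.083740
DUUU: M=186.8047, payoff=76.4847, prob=0.083740
UUUU: M=238.3371, payoff=0.0000, prob=0.586182
Price = Σ prob·payoff / R^4 = 21.835646 / 1.360489 = 16.0499

price = 16.0499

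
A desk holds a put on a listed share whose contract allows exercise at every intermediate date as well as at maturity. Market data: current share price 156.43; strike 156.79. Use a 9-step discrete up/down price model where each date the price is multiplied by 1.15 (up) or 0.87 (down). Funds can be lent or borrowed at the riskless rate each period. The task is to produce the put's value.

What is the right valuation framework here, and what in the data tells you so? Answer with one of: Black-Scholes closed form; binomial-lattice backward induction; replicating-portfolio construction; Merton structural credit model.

framework: binomial-lattice backward induction

Key observation: the exercise right at every one of the 9 steps is what matters: each node needs max(156.79 − S, continuation), which only the stepwise tree valuation starting from spot 156.43 delivers.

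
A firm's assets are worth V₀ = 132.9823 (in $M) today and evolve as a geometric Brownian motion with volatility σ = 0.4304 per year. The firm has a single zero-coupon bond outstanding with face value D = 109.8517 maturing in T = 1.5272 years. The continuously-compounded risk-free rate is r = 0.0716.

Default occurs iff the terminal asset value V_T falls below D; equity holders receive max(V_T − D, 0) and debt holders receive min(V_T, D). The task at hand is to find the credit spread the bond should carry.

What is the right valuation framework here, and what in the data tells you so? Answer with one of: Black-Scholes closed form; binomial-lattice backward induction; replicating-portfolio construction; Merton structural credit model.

Key observation: with the firm-asset dynamics (V₀ = 132.9823) and a single zero-coupon liability of face 109.8517 given, debt value, spread, and default probability all derive from the option view of the balance sheet.

framework: Merton structural credit model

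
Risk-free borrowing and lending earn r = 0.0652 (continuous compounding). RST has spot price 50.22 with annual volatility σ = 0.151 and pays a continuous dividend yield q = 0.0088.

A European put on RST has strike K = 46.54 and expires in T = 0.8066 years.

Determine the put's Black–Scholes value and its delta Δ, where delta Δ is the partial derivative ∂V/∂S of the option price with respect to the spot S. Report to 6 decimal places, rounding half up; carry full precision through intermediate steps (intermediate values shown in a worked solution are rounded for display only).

price = 0.642169
Δ = -0.166234

σ√T = 0.151·√0.8066 = 0.135614
d₁ = (ln(S/K) + (r−q+σ²/2)T) / (σ√T) = (ln(50.22/46.54) + (0.0652−0.0088+0.151²/2)·0.8066) / 0.135614 = (0.076101 + 0.054688) / 0.135614 = 0.964418
d₂ = d₁ − σ√T = 0.964418 − 0.135614 = 0.828804
e^{−rT} = 0.948769
e^{−qT} = 0.992927
N(−d₁) = 0.167418,  N(−d₂) = 0.203608
Put price V = K·e^{−rT}·N(−d₂) − S·e^{−qT}·N(−d₁) = 8.990440 − 8.348271 = 0.642169
Δ = −e^{−qT}·N(−d₁) = -0.166234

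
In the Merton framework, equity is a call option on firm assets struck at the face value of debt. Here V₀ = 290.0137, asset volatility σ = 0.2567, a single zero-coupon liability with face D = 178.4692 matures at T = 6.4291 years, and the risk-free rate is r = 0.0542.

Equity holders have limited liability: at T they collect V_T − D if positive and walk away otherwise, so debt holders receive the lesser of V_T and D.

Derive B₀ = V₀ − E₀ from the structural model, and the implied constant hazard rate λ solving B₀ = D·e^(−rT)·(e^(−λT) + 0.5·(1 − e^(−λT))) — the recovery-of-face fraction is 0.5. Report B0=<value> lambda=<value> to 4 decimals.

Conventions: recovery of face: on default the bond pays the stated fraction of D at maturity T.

B0=120.2771 lambda=0.0147

Work the structural quantities from V₀ = 290.0137 against face 178.4692:
d₁ = [ln(V₀/D) + (r + σ²/2)T] / (σ√T)
   = [ln(290.0137/178.4692) + (0.0542 + 0.5·0.2567²)·6.4291] / (0.2567·√6.4291)
   = [0.485512 + 0.560280] / 0.650880 = 1.606735
d₂ = d₁ − σ√T = 1.606735 − 0.650880 = 0.955855
N(d₁) = 0.945944,  N(d₂) = 0.830427,  e^(−rT) = 0.705776
E₀ = V₀·N(d₁) − D·e^(−rT)·N(d₂)
   = 290.0137·0.945944 − 178.4692·0.705776·0.830427 = 169.736614
B₀ = V₀ − E₀ = 290.0137 − 169.736614 = 120.277086
e^(−λT) = (B₀·e^(rT)/D − 0.5)/(1 − 0.5) = (120.2771·1.416880/178.4692 − 0.5)/0.5 = 0.90977725
λ = −ln(0.90977725)/6.4291 = 0.014707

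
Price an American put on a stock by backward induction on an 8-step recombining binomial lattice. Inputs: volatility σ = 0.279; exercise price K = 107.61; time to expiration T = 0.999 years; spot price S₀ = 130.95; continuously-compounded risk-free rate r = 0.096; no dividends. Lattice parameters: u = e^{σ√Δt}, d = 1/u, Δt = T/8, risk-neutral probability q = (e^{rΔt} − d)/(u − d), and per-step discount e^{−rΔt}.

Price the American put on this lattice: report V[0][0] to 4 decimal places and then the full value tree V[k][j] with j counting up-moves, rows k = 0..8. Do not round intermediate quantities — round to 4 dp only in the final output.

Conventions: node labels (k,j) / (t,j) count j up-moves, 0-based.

price = 2.4953
tree:
2.4953
4.3573 0.9423
7.4141 1.8137 0.2105
12.2169 3.4305 0.4574 0.0019
19.3358 6.3396 0.9937 0.0042 0.0000
27.6237 11.3426 2.1588 0.0091 0.0000 0.0000
35.1334 19.3358 4.6901 0.0199 0.0000 0.0000 0.0000
41.9381 27.6237 10.1892 0.0435 0.0000 0.0000 0.0000 0.0000
48.1039 35.1334 19.3358 0.0949 0.0000 0.0000 0.0000 0.0000 0.0000

Δt=0.12487, u=1.10362, d=0.90611, q=0.53643, disc=e^(-rΔt)=0.98808
k=8 terminal: V=max(K-S,0) → 48.1039 35.1334 19.3358 0.0949 0.0000 0.0000 0.0000 0.0000 0.0000
k=7: j=0 S=65.6719 intr=41.9381 cont=40.6558 V=41.9381[EX]; j=1 S=79.9863 intr=27.6237 cont=26.3414 V=27.6237[EX]; j=2 S=97.4208 intr=10.1892 cont=8.9069 V=10.1892[EX]; j=3 S=118.6554 intr=0.0000 cont=0.0435 V=0.0435[hold]; j=4 S=144.5185 intr=0.0000 cont=0.0000 V=0.0000[hold]; j=5 S=176.0190 intr=0.0000 cont=0.0000 V=0.0000[hold]; j=6 S=214.3855 intr=0.0000 cont=0.0000 V=0.0000[hold]; j=7 S=261.1148 intr=0.0000 cont=0.0000 V=0.0000[hold]
k=6: j=0 S=72.4766 intr=35.1334 cont=33.8511 V=35.1334[EX]; j=1 S=88.2742 intr=19.3358 cont=18.0535 V=19.3358[EX]; j=2 S=107.5151 intr=0.0949 cont=4.6901 V=4.6901[hold]; j=3 S=130.9500 intr=0.0000 cont=0.0199 V=0.0199[hold]; j=4 S=159.4929 intr=0.0000 cont=0.0000 V=0.0000[hold]; j=5 S=194.2573 intr=0.0000 cont=0.0000 V=0.0000[hold]; j=6 S=236.5993 intr=0.0000 cont=0.0000 V=0.0000[hold]
k=5: j=0 S=79.9863 intr=27.6237 cont=26.3414 V=27.6237[EX]; j=1 S=97.4208 intr=10.1892 cont=11.3426 V=11.3426[hold]; j=2 S=118.6554 intr=0.0000 cont=2.1588 V=2.1588[hold]; j=3 S=144.5185 intr=0.0000 cont=0.0091 V=0.0091[hold]; j=4 S=176.0190 intr=0.0000 cont=0.0000 V=0.0000[hold]; j=5 S=214.3855 intr=0.0000 cont=0.0000 V=0.0000[hold]
k=4: j=0 S=88.2742 intr=19.3358 cont=18.6648 V=19.3358[EX]; j=1 S=107.5151 intr=0.0949 cont=6.3396 V=6.3396[hold]; j=2 S=130.9500 intr=0.0000 cont=0.9937 V=0.9937[hold]; j=3 S=159.4929 intr=0.0000 cont=0.0042 V=0.0042[hold]; j=4 S=194.2573 intr=0.0000 cont=0.0000 V=0.0000[hold]
k=3: j=0 S=97.4208 intr=10.1892 cont=12.2169 V=12.2169[hold]; j=1 S=118.6554 intr=0.0000 cont=3.4305 V=3.4305[hold]; j=2 S=144.5185 intr=0.0000 cont=0.4574 V=0.4574[hold]; j=3 S=176.0190 intr=0.0000 cont=0.0019 V=0.0019[hold]
k=2: j=0 S=107.5151 intr=0.0949 cont=7.4141 V=7.4141[hold]; j=1 S=130.9500 intr=0.0000 cont=1.8137 V=1.8137[hold]; j=2 S=159.4929 intr=0.0000 cont=0.2105 V=0.2105[hold]
k=1: j=0 S=118.6554 intr=0.0000 cont=4.3573 V=4.3573[hold]; j=1 S=144.5185 intr=0.0000 cont=0.9423 V=0.9423[hold]
k=0: j=0 S=130.9500 intr=0.0000 cont=2.4953 V=2.4953[hold]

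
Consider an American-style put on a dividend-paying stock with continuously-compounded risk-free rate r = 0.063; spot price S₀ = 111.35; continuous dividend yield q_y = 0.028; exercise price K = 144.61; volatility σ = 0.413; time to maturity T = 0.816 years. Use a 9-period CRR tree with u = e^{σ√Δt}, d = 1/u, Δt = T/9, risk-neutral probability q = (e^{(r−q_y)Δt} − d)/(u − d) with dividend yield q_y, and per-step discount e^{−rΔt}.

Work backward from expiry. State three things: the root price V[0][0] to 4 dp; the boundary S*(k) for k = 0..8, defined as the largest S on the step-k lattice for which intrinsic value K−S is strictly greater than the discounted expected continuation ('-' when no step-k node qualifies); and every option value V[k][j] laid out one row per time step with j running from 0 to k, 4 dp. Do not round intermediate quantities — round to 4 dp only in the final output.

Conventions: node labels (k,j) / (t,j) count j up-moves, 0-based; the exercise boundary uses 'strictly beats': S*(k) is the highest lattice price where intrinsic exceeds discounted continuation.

price = 37.6691
boundary = - - 86.8309 76.6772 86.8309 98.3291 86.8309 98.3291 111.3500
tree:
37.6691
47.2968 27.7578
57.7791 36.5803 18.5949
67.9328 46.7370 26.0867 10.7549
76.8992 57.7791 35.4115 16.3634 4.8480
84.8170 67.9328 46.2809 24.1372 8.1935 1.3060
91.8090 76.8992 57.7791 34.2493 13.5437 2.5341 0.0000
97.9834 84.8170 67.9328 46.2809 21.7106 4.9173 0.0000 0.0000
103.4357 91.8090 76.8992 57.7791 33.2600 9.5417 0.0000 0.0000 0.0000
108.2505 97.9834 84.8170 67.9328 46.2809 18.5149 0.0000 0.0000 0.0000 0.0000

Δt=0.09067  u=1.13242  d=0.88306  q=0.48170  discount=0.99430
step 9 (expiry): payoffs max(K−S,0) = 108.2505 97.9834 84.8170 67.9328 46.2809 18.5149 0.0000 0.0000 0.0000 0.0000
step 8: (k=8,j=0): S=41.1743, K−S=103.4357, hold=102.7164 ⇒ V=103.4357 exercise | (k=8,j=1): S=52.8010, K−S=91.8090, hold=91.1192 ⇒ V=91.8090 exercise | (k=8,j=2): S=67.7108, K−S=76.8992, hold=76.2472 ⇒ V=76.8992 exercise | (k=8,j=3): S=86.8309, K−S=57.7791, hold=57.1756 ⇒ V=57.7791 exercise | (k=8,j=4): S=111.3500, K−S=33.2600, hold=32.7187 ⇒ V=33.2600 exercise | (k=8,j=5): S=142.7928, K−S=1.8172, hold=9.5417 ⇒ V=9.5417 continue | (k=8,j=6): S=183.1143, K−S=0.0000, hold=0.0000 ⇒ V=0.0000 continue | (k=8,j=7): S=234.8217, K−S=0.0000, hold=0.0000 ⇒ V=0.0000 continue | (k=8,j=8): S=301.1302, K−S=0.0000, hold=0.0000 ⇒ V=0.0000 continue  boundary S*=111.3500
step 7: (k=7,j=0): S=46.6266, K−S=97.9834, hold=97.2779 ⇒ V=97.9834 exercise | (k=7,j=1): S=59.7930, K−S=84.8170, hold=84.1450 ⇒ V=84.8170 exercise | (k=7,j=2): S=76.6772, K−S=67.9328, hold=67.3036 ⇒ V=67.9328 exercise | (k=7,j=3): S=98.3291, K−S=46.2809, hold=45.7065 ⇒ V=46.2809 exercise | (k=7,j=4): S=126.0951, K−S=18.5149, hold=21.7106 ⇒ V=21.7106 continue | (k=7,j=5): S=161.7016, K−S=0.0000, hold=4.9173 ⇒ V=4.9173 continue | (k=7,j=6): S=207.3625, K−S=0.0000, hold=0.0000 ⇒ V=0.0000 continue | (k=7,j=7): S=265.9171, K−S=0.0000, hold=0.0000 ⇒ V=0.0000 continue  boundary S*=98.3291
step 6: (k=6,j=0): S=52.8010, K−S=91.8090, hold=91.1192 ⇒ V=91.8090 exercise | (k=6,j=1): S=67.7108, K−S=76.8992, hold=76.2472 ⇒ V=76.8992 exercise | (k=6,j=2): S=86.8309, K−S=57.7791, hold=57.1756 ⇒ V=57.7791 exercise | (k=6,j=3): S=111.3500, K−S=33.2600, hold=34.2493 ⇒ V=34.2493 continue | (k=6,j=4): S=142.7928, K−S=1.8172, hold=13.5437 ⇒ V=13.5437 continue | (k=6,j=5): S=183.1143, K−S=0.0000, hold=2.5341 ⇒ V=2.5341 continue | (k=6,j=6): S=234.8217, K−S=0.0000, hold=0.0000 ⇒ V=0.0000 continue  boundary S*=86.8309
step 5: (k=5,j=0): S=59.7930, K−S=84.8170, hold=84.1450 ⇒ V=84.8170 exercise | (k=5,j=1): S=76.6772, K−S=67.9328, hold=67.3036 ⇒ V=67.9328 exercise | (k=5,j=2): S=98.3291, K−S=46.2809, hold=46.1803 ⇒ V=46.2809 exercise | (k=5,j=3): S=126.0951, K−S=18.5149, hold=24.1372 ⇒ V=24.1372 continue | (k=5,j=4): S=161.7016, K−S=0.0000, hold=8.1935 ⇒ V=8.1935 continue | (k=5,j=5): S=207.3625, K−S=0.0000, hold=1.3060 ⇒ V=1.3060 continue  boundary S*=98.3291
step 4: (k=4,j=0): S=67.7108, K−S=76.8992, hold=76.2472 ⇒ V=76.8992 exercise | (k=4,j=1): S=86.8309, K−S=57.7791, hold=57.1756 ⇒ V=57.7791 exercise | (k=4,j=2): S=111.3500, K−S=33.2600, hold=35.4115 ⇒ V=35.4115 continue | (k=4,j=3): S=142.7928, K−S=1.8172, hold=16.3634 ⇒ V=16.3634 continue | (k=4,j=4): S=183.1143, K−S=0.0000, hold=4.8480 ⇒ V=4.8480 continue  boundary S*=86.8309
step 3: (k=3,j=0): S=76.6772, K−S=67.9328, hold=67.3036 ⇒ V=67.9328 exercise | (k=3,j=1): S=98.3291, K−S=46.2809, hold=46.7370 ⇒ V=46.7370 continue | (k=3,j=2): S=126.0951, K−S=18.5149, hold=26.0867 ⇒ V=26.0867 continue | (k=3,j=3): S=161.7016, K−S=0.0000, hold=10.7549 ⇒ V=10.7549 continue  boundary S*=76.6772
step 2: (k=2,j=0): S=86.8309, K−S=57.7791, hold=57.3941 ⇒ V=57.7791 exercise | (k=2,j=1): S=111.3500, K−S=33.2600, hold=36.5803 ⇒ V=36.5803 continue | (k=2,j=2): S=142.7928, K−S=1.8172, hold=18.5949 ⇒ V=18.5949 continue  boundary S*=86.8309
step 1: (k=1,j=0): S=98.3291, K−S=46.2809, hold=47.2968 ⇒ V=47.2968 continue | (k=1,j=1): S=126.0951, K−S=18.5149, hold=27.7578 ⇒ V=27.7578 continue  boundary S*=-
step 0: (k=0,j=0): S=111.3500, K−S=33.2600, hold=37.6691 ⇒ V=37.6691 continue  boundary S*=-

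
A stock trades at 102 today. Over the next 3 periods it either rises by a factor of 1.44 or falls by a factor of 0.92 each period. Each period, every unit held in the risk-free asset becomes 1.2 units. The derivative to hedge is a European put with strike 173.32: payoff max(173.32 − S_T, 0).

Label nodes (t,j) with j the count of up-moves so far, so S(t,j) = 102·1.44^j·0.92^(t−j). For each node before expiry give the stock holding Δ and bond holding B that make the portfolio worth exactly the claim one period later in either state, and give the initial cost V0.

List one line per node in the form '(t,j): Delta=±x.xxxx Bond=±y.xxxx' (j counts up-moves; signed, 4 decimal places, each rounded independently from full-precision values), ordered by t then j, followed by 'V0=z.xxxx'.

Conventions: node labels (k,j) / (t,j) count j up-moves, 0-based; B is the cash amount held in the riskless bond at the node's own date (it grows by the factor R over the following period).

Since d<R<u, set p* = (R−d)/(u−d) = 0.5385; price each node as the discounted p*-expectation of its children.
At maturity the claim pays: V(3,0)=93.8938, V(3,1)=49.0008, V(3,2)=0.0000, V(3,3)=0.0000
Node (2,0) S=86.3328: V=(p*·49.0008+(1−p*)·93.8938)/1.2=58.1005; Δ=(49.0008−93.8938)/(124.3192−79.4262)=-1.0000; B=V−Δ·S=144.4333
Node (2,1) S=135.1296: V=(p*·0.0000+(1−p*)·49.0008)/1.2=18.8464; Δ=(0.0000−49.0008)/(194.5866−124.3192)=-0.6973; B=V−Δ·S=113.0787
Node (2,2) S=211.5072: V=(p*·0.0000+(1−p*)·0.0000)/1.2=0.0000; Δ=(0.0000−0.0000)/(304.5704−194.5866)=0.0000; B=V−Δ·S=0.0000
Node (1,0) S=93.8400: V=(p*·18.8464+(1−p*)·58.1005)/1.2=30.8031; Δ=(18.8464−58.1005)/(135.1296−86.3328)=-0.8044; B=V−Δ·S=106.2917
Node (1,1) S=146.8800: V=(p*·0.0000+(1−p*)·18.8464)/1.2=7.2486; Δ=(0.0000−18.8464)/(211.5072−135.1296)=-0.2468; B=V−Δ·S=43.4918
Node (0,0) S=102.0000: V=(p*·7.2486+(1−p*)·30.8031)/1.2=15.0999; Δ=(7.2486−30.8031)/(146.8800−93.8400)=-0.4441; B=V−Δ·S=60.3970
Check: Δ(0,0)·S0 + B(0,0) = 15.0999 = V0.

(0,0): Delta=-0.4441 Bond=60.3970
(1,0): Delta=-0.8044 Bond=106.2917
(1,1): Delta=-0.2468 Bond=43.4918
(2,0): Delta=-1.0000 Bond=144.4333
(2,1): Delta=-0.6973 Bond=113.0787
(2,2): Delta=0.0000 Bond=0.0000
V0=15.0999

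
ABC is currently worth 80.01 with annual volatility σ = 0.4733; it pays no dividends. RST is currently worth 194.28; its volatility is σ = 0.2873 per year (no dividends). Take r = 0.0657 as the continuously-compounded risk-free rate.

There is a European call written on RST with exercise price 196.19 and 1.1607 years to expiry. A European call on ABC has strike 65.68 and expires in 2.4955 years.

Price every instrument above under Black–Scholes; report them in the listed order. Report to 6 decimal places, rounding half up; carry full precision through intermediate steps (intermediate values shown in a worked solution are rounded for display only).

price(RST call K=196.19) = 29.900635
price(ABC call K=65.68) = 34.049804

[RST call K=196.19]
σ√T = 0.2873·√1.1607 = 0.309525
d₁ = (ln(S/K) + (r+σ²/2)T) / (σ√T) = (ln(194.28/196.19) + (0.0657+0.2873²/2)·1.1607) / 0.309525 = (-0.009783 + 0.124161) / 0.309525 = 0.369527
d₂ = d₁ − σ√T = 0.369527 − 0.309525 = 0.060002
e^{−rT} = 0.926577
N(d₁) = 0.644132,  N(d₂) = 0.523923
price = S·N(d₁) − K·e^{−rT}·N(d₂) = 125.142032 − 95.241398 = 29.900635
[ABC call K=65.68]
σ√T = 0.4733·√2.4955 = 0.747679
d₁ = (ln(S/K) + (r+σ²/2)T) / (σ√T) = (ln(80.01/65.68) + (0.0657+0.4733²/2)·2.4955) / 0.747679 = (0.197357 + 0.443466) / 0.747679 = 0.857084
d₂ = d₁ − σ√T = 0.857084 − 0.747679 = 0.109404
e^{−rT} = 0.848781
N(d₁) = 0.804301,  N(d₂) = 0.543559
price = S·N(d₁) − K·e^{−rT}·N(d₂) = 64.352096 − 30.302292 = 34.049804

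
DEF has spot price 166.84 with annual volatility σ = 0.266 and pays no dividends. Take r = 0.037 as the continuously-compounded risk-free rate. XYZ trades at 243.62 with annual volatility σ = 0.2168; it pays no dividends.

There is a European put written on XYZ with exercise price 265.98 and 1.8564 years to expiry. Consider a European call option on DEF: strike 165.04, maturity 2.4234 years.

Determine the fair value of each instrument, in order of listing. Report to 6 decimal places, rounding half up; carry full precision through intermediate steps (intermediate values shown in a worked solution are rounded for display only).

price(XYZ put K=265.98) = 31.293194
price(DEF call K=165.04) = 34.786928

[XYZ put K=265.98]
σ√T = 0.2168·√1.8564 = 0.295390
d₁ = (ln(S/K) + (r+σ²/2)T) / (σ√T) = (ln(243.62/265.98) + (0.037+0.2168²/2)·1.8564) / 0.295390 = (-0.087811 + 0.112314) / 0.295390 = 0.082951
d₂ = d₁ − σ√T = 0.082951 − 0.295390 = -0.212439
e^{−rT} = 0.933619
N(−d₁) = 0.466945,  N(−d₂) = 0.584118
price = K·e^{−rT}·N(−d₂) − S·N(−d₁) = 145.050416 − 113.757221 = 31.293194
[DEF call K=165.04]
σ√T = 0.266·√2.4234 = 0.414089
d₁ = (ln(S/K) + (r+σ²/2)T) / (σ√T) = (ln(166.84/165.04) + (0.037+0.266²/2)·2.4234) / 0.414089 = (0.010847 + 0.175401) / 0.414089 = 0.449778
d₂ = d₁ − σ√T = 0.449778 − 0.414089 = 0.035688
e^{−rT} = 0.914237
N(d₁) = 0.673565,  N(d₂) = 0.514235
price = S·N(d₁) − K·e^{−rT}·N(d₂) = 112.377528 − 77.590600 = 34.786928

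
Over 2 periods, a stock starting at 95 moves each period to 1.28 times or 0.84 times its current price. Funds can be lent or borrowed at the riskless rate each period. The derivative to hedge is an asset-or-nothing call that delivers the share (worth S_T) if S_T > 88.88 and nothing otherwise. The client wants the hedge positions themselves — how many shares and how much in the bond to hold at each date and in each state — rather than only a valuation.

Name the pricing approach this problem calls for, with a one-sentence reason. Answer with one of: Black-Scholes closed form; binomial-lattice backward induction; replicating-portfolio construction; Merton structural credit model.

Key observation: the task asks for the hedge itself — share and bond holdings at every node of the 2-period tree on spot 95 with factors 1.28/0.84 — which is exactly what the replicating-portfolio construction produces.

framework: replicating-portfolio construction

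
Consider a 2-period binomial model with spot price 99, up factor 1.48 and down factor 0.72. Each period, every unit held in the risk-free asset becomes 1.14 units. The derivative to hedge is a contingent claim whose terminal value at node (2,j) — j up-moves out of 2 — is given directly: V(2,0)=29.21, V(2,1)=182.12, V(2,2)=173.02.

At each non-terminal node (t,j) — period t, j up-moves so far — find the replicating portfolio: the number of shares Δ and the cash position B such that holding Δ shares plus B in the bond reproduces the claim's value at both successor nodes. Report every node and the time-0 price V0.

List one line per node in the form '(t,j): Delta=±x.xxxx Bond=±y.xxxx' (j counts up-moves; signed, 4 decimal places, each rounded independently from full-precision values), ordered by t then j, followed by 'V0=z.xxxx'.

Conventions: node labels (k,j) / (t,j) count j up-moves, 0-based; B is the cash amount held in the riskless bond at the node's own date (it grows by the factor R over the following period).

Since d<R<u, set p* = (R−d)/(u−d) = 0.5526; price each node as the discounted p*-expectation of its children.
Payoffs at expiry: V(2,0)=29.2100, V(2,1)=182.1200, V(2,2)=173.0200
  t=1,j=0: stock 71.2800 → up 105.4944 (V=182.1200), down 51.3216 (V=29.2100). Price 99.7482; hedge Δ=2.8226, bond B=-101.4492.
  t=1,j=1: stock 146.5200 → up 216.8496 (V=173.0200), down 105.4944 (V=182.1200). Price 155.3430; hedge Δ=-0.0817, bond B=167.3167.
  t=0,j=0: stock 99.0000 → up 146.5200 (V=155.3430), down 71.2800 (V=99.7482). Price 114.4488; hedge Δ=0.7389, bond B=41.2977.
As a check, the time-0 holding Δ(0,0)·S0 + B(0,0) comes to 114.4488 — exactly V0.

(0,0): Delta=0.7389 Bond=41.2977
(1,0): Delta=2.8226 Bond=-101.4492
(1,1): Delta=-0.0817 Bond=167.3167
V0=114.4488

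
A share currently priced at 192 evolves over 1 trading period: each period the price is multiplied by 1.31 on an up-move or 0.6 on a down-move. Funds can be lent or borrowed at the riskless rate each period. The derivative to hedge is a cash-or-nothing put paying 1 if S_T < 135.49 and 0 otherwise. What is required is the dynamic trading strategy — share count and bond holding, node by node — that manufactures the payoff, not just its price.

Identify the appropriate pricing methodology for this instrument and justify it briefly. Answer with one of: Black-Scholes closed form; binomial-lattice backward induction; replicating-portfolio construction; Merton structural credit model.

framework: replicating-portfolio construction

Key observation: the mandate to exhibit the hedge at every date and state singles out the replicating-portfolio construction on the 1-period tree with factors 1.31 and 0.6 from 192.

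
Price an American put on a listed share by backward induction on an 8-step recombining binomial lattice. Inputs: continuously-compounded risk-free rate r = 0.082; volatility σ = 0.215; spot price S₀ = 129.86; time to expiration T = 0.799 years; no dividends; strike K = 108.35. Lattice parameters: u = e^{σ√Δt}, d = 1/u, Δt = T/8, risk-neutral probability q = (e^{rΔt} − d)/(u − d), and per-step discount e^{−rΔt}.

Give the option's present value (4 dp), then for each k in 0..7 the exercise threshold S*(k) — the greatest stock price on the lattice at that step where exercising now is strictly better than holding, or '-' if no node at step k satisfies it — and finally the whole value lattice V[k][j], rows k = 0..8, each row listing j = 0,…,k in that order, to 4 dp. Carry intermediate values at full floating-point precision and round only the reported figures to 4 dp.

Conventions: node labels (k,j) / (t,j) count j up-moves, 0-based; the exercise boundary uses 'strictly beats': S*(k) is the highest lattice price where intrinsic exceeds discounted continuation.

params: Δt=0.09988 u=1.07031 d=0.93431 q=0.54349 e^(-rΔt)=0.99184
t_8 payoffs: 32.9441 21.9681 9.3944 0.0000 0.0000 0.0000 0.0000 0.0000 0.0000
t_7: node(7,0) S=80.7075 payoff=27.6425 vs cont=26.7587 → 27.6425 [stop]  node(7,1) S=92.4552 payoff=15.8948 vs cont=15.0110 → 15.8948 [stop]  node(7,2) S=105.9130 payoff=2.4370 vs cont=4.2537 → 4.2537 [wait]  node(7,3) S=121.3296 payoff=0.0000 vs cont=0.0000 → 0.0000 [wait]  node(7,4) S=138.9902 payoff=0.0000 vs cont=0.0000 → 0.0000 [wait]  node(7,5) S=159.2215 payoff=0.0000 vs cont=0.0000 → 0.0000 [wait]  node(7,6) S=182.3977 payoff=0.0000 vs cont=0.0000 → 0.0000 [wait]  node(7,7) S=208.9473 payoff=0.0000 vs cont=0.0000 → 0.0000 [wait]  ⇒ S*(7)=92.4552
t_6: node(6,0) S=86.3819 payoff=21.9681 vs cont=21.0844 → 21.9681 [stop]  node(6,1) S=98.9556 payoff=9.3944 vs cont=9.4900 → 9.4900 [wait]  node(6,2) S=113.3595 payoff=0.0000 vs cont=1.9260 → 1.9260 [wait]  node(6,3) S=129.8600 payoff=0.0000 vs cont=0.0000 → 0.0000 [wait]  node(6,4) S=148.7623 payoff=0.0000 vs cont=0.0000 → 0.0000 [wait]  node(6,5) S=170.4161 payoff=0.0000 vs cont=0.0000 → 0.0000 [wait]  node(6,6) S=195.2217 payoff=0.0000 vs cont=0.0000 → 0.0000 [wait]  ⇒ S*(6)=86.3819
t_5: node(5,0) S=92.4552 payoff=15.8948 vs cont=15.0625 → 15.8948 [stop]  node(5,1) S=105.9130 payoff=2.4370 vs cont=5.3352 → 5.3352 [wait]  node(5,2) S=121.3296 payoff=0.0000 vs cont=0.8721 → 0.8721 [wait]  node(5,3) S=138.9902 payoff=0.0000 vs cont=0.0000 → 0.0000 [wait]  node(5,4) S=159.2215 payoff=0.0000 vs cont=0.0000 → 0.0000 [wait]  node(5,5) S=182.3977 payoff=0.0000 vs cont=0.0000 → 0.0000 [wait]  ⇒ S*(5)=92.4552
t_4: node(4,0) S=98.9556 payoff=9.3944 vs cont=10.0729 → 10.0729 [wait]  node(4,1) S=113.3595 payoff=0.0000 vs cont=2.8858 → 2.8858 [wait]  node(4,2) S=129.8600 payoff=0.0000 vs cont=0.3949 → 0.3949 [wait]  node(4,3) S=148.7623 payoff=0.0000 vs cont=0.0000 → 0.0000 [wait]  node(4,4) S=170.4161 payoff=0.0000 vs cont=0.0000 → 0.0000 [wait]  ⇒ S*(4)=-
t_3: node(3,0) S=105.9130 payoff=2.4370 vs cont=6.1165 → 6.1165 [wait]  node(3,1) S=121.3296 payoff=0.0000 vs cont=1.5195 → 1.5195 [wait]  node(3,2) S=138.9902 payoff=0.0000 vs cont=0.1788 → 0.1788 [wait]  node(3,3) S=159.2215 payoff=0.0000 vs cont=0.0000 → 0.0000 [wait]  ⇒ S*(3)=-
t_2: node(2,0) S=113.3595 payoff=0.0000 vs cont=3.5886 → 3.5886 [wait]  node(2,1) S=129.8600 payoff=0.0000 vs cont=0.7844 → 0.7844 [wait]  node(2,2) S=148.7623 payoff=0.0000 vs cont=0.0810 → 0.0810 [wait]  ⇒ S*(2)=-
t_1: node(1,0) S=121.3296 payoff=0.0000 vs cont=2.0477 → 2.0477 [wait]  node(1,1) S=138.9902 payoff=0.0000 vs cont=0.3988 → 0.3988 [wait]  ⇒ S*(1)=-
t_0: node(0,0) S=129.8600 payoff=0.0000 vs cont=1.1422 → 1.1422 [wait]  ⇒ S*(0)=-

price = 1.1422
boundary = - - - - - 92.4552 86.3819 92.4552
tree:
1.1422
2.0477 0.3988
3.5886 0.7844 0.0810
6.1165 1.5195 0.1788 0.0000
10.0729 2.8858 0.3949 0.0000 0.0000
15.8948 5.3352 0.8721 0.0000 0.0000 0.0000
21.9681 9.4900 1.9260 0.0000 0.0000 0.0000 0.0000
27.6425 15.8948 4.2537 0.0000 0.0000 0.0000 0.0000 0.0000
32.9441 21.9681 9.3944 0.0000 0.0000 0.0000 0.0000 0.0000 0.0000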